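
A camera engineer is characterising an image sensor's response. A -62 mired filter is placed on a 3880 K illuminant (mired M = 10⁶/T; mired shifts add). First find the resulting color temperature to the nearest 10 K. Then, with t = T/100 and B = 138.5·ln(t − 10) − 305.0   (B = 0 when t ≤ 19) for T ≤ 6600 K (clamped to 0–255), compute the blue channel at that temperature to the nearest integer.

M_in = 10⁶/3880 = 257.73; M_out = 257.73 + (-62) = 195.73.
T_out = 10⁶/195.73 = 5109.0 K → 5110 K; t = 51.1.
B = 138.5·ln(51.1 − 10) − 305.0 = 138.5·ln 41.1 − 305.0 = 138.5·3.7160 − 305.0 = 209.667.
Rounded: 210.

210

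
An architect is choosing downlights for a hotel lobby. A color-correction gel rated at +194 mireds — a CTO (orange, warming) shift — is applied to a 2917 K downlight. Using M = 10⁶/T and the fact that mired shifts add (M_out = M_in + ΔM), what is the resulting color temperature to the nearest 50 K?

1850 K

M_in = 10⁶/2917 = 342.82 mireds.
M_out = 342.82 + (+194) = 536.82 mireds.
T_out = 10⁶/536.82 = 1862.8 K → 1850 K.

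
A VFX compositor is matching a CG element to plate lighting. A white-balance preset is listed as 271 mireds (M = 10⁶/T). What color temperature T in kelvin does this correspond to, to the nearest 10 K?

T = 10⁶ / 271 = 3690.04 K → 3690 K.

3690 K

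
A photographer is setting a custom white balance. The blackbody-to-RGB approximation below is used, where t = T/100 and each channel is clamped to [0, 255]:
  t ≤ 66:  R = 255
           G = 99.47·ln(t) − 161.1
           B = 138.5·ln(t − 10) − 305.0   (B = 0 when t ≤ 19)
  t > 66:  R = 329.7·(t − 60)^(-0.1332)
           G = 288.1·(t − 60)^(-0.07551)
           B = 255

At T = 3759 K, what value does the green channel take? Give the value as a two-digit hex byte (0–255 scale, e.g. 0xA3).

0xC8

t = 3759/100 = 37.59; the t ≤ 66 branch applies.
G = 99.47·ln 37.59 − 161.1 = 99.47·3.6267 − 161.1 = 199.652.
Rounded: 200; in hex, 0xC8.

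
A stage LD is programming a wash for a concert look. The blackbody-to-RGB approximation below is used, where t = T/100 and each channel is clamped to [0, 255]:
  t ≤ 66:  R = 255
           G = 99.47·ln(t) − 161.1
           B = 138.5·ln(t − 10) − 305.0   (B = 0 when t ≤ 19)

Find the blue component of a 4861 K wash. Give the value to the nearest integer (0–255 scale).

t = 4861/100 = 48.61; the t ≤ 66 branch applies.
B = 138.5·ln(48.61 − 10) − 305.0 = 138.5·ln 38.61 − 305.0 = 138.5·3.6535 − 305.0 = 201.011.
Rounded: 201.

201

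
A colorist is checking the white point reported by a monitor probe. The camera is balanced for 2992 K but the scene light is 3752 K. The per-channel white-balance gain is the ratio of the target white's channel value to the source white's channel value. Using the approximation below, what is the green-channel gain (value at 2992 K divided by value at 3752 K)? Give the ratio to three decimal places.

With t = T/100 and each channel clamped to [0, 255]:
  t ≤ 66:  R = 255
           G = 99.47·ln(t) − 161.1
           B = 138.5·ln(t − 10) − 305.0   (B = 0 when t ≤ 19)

At 3752 K (t = 37.52):
  G = 99.47·ln 37.52 − 161.1 = 99.47·3.6249 − 161.1 = 199.466.
At 2992 K (t = 29.92):
  G = 99.47·ln 29.92 − 161.1 = 99.47·3.3985 − 161.1 = 176.951.
Gain = 176.951 / 199.466 = 0.8871 → 0.887.

0.887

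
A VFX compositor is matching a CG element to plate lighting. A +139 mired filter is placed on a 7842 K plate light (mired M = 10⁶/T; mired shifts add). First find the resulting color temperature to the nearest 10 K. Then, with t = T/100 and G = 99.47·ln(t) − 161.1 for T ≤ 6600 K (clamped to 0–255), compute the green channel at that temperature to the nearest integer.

M_in = 10⁶/7842 = 127.52; M_out = 127.52 + (+139) = 266.52.
T_out = 10⁶/266.52 = 3752.1 K → 3750 K; t = 37.5.
G = 99.47·ln 37.5 − 161.1 = 99.47·3.6243 − 161.1 = 199.413.
Rounded: 199.

199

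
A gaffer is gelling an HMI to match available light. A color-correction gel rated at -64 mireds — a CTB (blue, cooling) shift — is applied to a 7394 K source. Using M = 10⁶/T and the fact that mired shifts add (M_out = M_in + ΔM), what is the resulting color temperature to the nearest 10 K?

14040 K

M_in = 10⁶/7394 = 135.24 mireds.
M_out = 135.24 + (-64) = 71.24 mireds.
T_out = 10⁶/71.24 = 14036.1 K → 14040 K.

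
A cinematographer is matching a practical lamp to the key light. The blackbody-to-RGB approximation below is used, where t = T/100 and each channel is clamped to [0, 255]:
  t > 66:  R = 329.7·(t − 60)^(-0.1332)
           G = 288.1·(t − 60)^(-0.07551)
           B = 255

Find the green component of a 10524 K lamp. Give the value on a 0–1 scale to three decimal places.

t = 10524/100 = 105.24; the t > 66 branch applies.
G = 288.1·(105.24 − 60)^(-0.07551) = 288.1·45.24^(-0.07551) = 288.1·0.74988 = 216.040.
On a 0–1 scale: 216.040/255 = 0.8472 → 0.847.

0.847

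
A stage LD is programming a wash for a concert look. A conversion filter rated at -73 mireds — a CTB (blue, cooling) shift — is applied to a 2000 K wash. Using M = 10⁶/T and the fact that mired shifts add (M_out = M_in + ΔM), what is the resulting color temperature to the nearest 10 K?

M_in = 10⁶/2000 = 500.00 mireds.
M_out = 500.00 + (-73) = 427.00 mireds.
T_out = 10⁶/427.00 = 2341.9 K → 2340 K.

2340 K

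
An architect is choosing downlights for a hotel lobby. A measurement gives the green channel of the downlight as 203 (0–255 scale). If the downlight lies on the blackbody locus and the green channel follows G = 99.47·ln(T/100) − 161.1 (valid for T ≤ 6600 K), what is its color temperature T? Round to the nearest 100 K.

ln t = (203 + 161.1) / 99.47 = 3.6604.
t = e^3.6604 = 38.877.
T = 100·t = 3888 K → 3900 K to the nearest 100 K.

3900 K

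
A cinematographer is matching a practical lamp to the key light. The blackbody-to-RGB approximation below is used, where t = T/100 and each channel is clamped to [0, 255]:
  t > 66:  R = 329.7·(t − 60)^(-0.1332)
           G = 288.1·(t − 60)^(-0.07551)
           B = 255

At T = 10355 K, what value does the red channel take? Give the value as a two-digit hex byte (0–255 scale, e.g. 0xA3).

0xC7

t = 10355/100 = 103.55; the t > 66 branch applies.
R = 329.7·(103.55 − 60)^(-0.1332) = 329.7·43.55^(-0.1332) = 329.7·0.60490 = 199.437.
Rounded: 199; in hex, 0xC7.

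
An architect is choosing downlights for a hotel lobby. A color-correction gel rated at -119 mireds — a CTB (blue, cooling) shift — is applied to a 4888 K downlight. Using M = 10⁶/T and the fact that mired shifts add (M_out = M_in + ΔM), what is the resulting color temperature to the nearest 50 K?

M_in = 10⁶/4888 = 204.58 mireds.
M_out = 204.58 + (-119) = 85.58 mireds.
T_out = 10⁶/85.58 = 11684.6 K → 11700 K.

11700 K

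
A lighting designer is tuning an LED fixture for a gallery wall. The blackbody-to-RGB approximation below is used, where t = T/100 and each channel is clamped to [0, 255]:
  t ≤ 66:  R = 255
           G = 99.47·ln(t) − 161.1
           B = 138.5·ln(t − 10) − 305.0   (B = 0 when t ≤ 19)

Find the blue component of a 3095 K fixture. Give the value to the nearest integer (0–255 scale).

116

t = 3095/100 = 30.95; the t ≤ 66 branch applies.
B = 138.5·ln(30.95 − 10) − 305.0 = 138.5·ln 20.95 − 305.0 = 138.5·3.0421 − 305.0 = 116.336.
Rounded: 116.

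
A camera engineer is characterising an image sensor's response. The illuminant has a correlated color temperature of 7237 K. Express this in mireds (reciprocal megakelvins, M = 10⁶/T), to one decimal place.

138.2 mireds

M = 10⁶ / 7237 = 138.179 → 138.2 mireds.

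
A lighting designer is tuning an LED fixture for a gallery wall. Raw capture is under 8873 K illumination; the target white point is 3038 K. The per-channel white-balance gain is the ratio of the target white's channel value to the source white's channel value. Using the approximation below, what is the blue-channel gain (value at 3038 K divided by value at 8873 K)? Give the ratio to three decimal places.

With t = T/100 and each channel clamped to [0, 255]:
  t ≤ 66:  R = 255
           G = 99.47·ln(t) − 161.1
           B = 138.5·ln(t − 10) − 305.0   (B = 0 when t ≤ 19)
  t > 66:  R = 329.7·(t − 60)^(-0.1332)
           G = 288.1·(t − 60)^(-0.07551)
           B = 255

0.441

At 8873 K (t = 88.73):
  B = 255 by definition for t > 66.
At 3038 K (t = 30.38):
  B = 138.5·ln(30.38 − 10) − 305.0 = 138.5·ln 20.38 − 305.0 = 138.5·3.0146 − 305.0 = 112.516.
Gain = 112.516 / 255.000 = 0.4412 → 0.441.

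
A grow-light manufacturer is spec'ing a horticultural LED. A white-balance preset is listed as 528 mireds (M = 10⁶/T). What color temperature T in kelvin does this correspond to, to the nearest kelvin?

T = 10⁶ / 528 = 1893.94 K → 1894 K.

1894 K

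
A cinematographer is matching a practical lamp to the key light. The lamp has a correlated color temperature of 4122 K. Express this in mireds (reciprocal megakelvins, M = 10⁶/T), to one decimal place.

242.6 mireds

M = 10⁶ / 4122 = 242.601 → 242.6 mireds.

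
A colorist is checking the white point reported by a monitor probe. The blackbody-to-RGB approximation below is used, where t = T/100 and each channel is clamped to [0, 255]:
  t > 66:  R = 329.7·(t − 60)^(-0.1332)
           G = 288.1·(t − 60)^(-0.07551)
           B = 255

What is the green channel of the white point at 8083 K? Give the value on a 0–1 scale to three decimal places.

t = 8083/100 = 80.83; the t > 66 branch applies.
G = 288.1·(80.83 − 60)^(-0.07551) = 288.1·20.83^(-0.07551) = 288.1·0.79511 = 229.070.
On a 0–1 scale: 229.070/255 = 0.8983 → 0.898.

0.898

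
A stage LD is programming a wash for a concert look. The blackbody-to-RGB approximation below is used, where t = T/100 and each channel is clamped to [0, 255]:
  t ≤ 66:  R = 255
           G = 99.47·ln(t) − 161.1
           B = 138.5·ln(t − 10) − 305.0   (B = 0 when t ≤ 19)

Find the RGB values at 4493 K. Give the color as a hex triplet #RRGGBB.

t = 4493/100 = 44.93; the t ≤ 66 branch applies.
R = 255 by definition for t ≤ 66.
G = 99.47·ln 44.93 − 161.1 = 99.47·3.8051 − 161.1 = 217.394.
B = 138.5·ln(44.93 − 10) − 305.0 = 138.5·ln 34.93 − 305.0 = 138.5·3.5533 − 305.0 = 187.138.
Rounded: (255, 217, 187).
In hex: #FFD9BB.

#FFD9BB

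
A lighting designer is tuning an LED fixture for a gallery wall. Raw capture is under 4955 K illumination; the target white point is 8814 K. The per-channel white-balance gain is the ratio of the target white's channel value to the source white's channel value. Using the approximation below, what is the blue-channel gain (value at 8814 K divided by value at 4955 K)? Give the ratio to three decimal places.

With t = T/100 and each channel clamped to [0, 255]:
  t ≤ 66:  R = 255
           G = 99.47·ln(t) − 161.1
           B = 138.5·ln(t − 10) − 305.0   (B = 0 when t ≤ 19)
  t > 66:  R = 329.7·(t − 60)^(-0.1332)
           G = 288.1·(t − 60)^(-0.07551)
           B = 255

1.248

At 4955 K (t = 49.55):
  B = 138.5·ln(49.55 − 10) − 305.0 = 138.5·ln 39.55 − 305.0 = 138.5·3.6776 − 305.0 = 204.343.
At 8814 K (t = 88.14):
  B = 255 by definition for t > 66.
Gain = 255.000 / 204.343 = 1.2479 → 1.248.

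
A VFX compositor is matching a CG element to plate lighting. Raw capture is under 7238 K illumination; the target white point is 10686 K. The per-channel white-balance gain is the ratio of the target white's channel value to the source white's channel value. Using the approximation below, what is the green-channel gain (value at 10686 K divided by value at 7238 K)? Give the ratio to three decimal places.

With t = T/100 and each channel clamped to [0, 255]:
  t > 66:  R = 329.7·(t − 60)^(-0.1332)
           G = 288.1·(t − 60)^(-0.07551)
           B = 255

At 7238 K (t = 72.38):
  G = 288.1·(72.38 − 60)^(-0.07551) = 288.1·12.38^(-0.07551) = 288.1·0.82697 = 238.249.
At 10686 K (t = 106.86):
  G = 288.1·(106.86 − 60)^(-0.07551) = 288.1·46.86^(-0.07551) = 288.1·0.74789 = 215.467.
Gain = 215.467 / 238.249 = 0.9044 → 0.904.

0.904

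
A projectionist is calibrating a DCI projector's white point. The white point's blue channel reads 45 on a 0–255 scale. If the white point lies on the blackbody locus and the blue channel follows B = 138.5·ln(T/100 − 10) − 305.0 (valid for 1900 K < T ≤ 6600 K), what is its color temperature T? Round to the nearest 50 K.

ln(t − 10) = (45 + 305.0) / 138.5 = 2.5271.
t − 10 = e^2.5271 = 12.517, so t = 22.517.
T = 100·t = 2252 K → 2250 K to the nearest 50 K.

2250 K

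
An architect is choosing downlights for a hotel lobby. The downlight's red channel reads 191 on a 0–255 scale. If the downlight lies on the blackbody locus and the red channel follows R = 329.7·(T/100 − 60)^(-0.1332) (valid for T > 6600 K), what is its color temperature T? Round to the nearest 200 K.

(t − 60)^(-0.1332) = 191/329.7 = 0.57931.
t − 60 = 0.57931^(1/-0.1332) = 0.57931^(-7.508) = 60.245, so t = 120.245.
T = 100·t = 12025 K → 12000 K to the nearest 200 K.

12000 K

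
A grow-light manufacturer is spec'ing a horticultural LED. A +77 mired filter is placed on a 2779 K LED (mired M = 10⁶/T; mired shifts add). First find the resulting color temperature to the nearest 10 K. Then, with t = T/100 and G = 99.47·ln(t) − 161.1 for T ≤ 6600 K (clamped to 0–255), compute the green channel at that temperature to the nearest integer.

M_in = 10⁶/2779 = 359.84; M_out = 359.84 + (+77) = 436.84.
T_out = 10⁶/436.84 = 2289.2 K → 2290 K; t = 22.9.
G = 99.47·ln 22.9 − 161.1 = 99.47·3.1311 − 161.1 = 150.354.
Rounded: 150.

150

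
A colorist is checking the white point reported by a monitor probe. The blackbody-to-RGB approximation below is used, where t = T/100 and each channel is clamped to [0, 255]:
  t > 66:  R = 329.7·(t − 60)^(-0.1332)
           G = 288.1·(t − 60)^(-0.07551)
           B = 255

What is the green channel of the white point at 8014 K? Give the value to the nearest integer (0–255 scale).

230

t = 8014/100 = 80.14; the t > 66 branch applies.
G = 288.1·(80.14 − 60)^(-0.07551) = 288.1·20.14^(-0.07551) = 288.1·0.79713 = 229.654.
Rounded: 230.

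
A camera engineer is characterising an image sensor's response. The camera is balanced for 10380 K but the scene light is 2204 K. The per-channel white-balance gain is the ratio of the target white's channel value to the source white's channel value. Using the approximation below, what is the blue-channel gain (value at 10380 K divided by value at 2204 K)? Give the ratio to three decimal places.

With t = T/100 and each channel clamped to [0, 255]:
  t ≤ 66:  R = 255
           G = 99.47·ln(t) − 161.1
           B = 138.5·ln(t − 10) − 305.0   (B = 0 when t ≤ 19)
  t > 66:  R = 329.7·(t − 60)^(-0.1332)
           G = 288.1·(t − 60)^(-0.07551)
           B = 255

6.436

At 2204 K (t = 22.04):
  B = 138.5·ln(22.04 − 10) − 305.0 = 138.5·ln 12.04 − 305.0 = 138.5·2.4882 − 305.0 = 39.620.
At 10380 K (t = 103.8):
  B = 255 by definition for t > 66.
Gain = 255.000 / 39.620 = 6.4361 → 6.436.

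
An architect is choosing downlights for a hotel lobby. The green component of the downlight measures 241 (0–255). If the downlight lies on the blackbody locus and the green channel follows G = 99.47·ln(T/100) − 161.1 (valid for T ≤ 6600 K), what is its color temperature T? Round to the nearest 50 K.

ln t = (241 + 161.1) / 99.47 = 4.0424.
t = e^4.0424 = 56.964.
T = 100·t = 5696 K → 5700 K to the nearest 50 K.

5700 K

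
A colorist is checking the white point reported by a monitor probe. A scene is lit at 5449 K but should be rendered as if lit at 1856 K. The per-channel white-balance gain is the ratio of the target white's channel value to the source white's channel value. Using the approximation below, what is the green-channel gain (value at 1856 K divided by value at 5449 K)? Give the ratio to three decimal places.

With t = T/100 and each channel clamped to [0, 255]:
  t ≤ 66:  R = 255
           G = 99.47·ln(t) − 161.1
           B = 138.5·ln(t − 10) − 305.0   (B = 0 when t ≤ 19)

At 5449 K (t = 54.49):
  G = 99.47·ln 54.49 − 161.1 = 99.47·3.9980 − 161.1 = 236.583.
At 1856 K (t = 18.56):
  G = 99.47·ln 18.56 − 161.1 = 99.47·2.9210 − 161.1 = 129.453.
Gain = 129.453 / 236.583 = 0.5472 → 0.547.

0.547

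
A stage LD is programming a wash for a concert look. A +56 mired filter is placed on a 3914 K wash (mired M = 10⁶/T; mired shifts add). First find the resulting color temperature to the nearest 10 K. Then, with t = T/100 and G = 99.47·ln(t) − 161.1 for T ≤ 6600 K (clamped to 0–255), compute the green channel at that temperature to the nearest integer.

M_in = 10⁶/3914 = 255.49; M_out = 255.49 + (+56) = 311.49.
T_out = 10⁶/311.49 = 3210.3 K → 3210 K; t = 32.1.
G = 99.47·ln 32.1 − 161.1 = 99.47·3.4689 − 161.1 = 183.947.
Rounded: 184.

184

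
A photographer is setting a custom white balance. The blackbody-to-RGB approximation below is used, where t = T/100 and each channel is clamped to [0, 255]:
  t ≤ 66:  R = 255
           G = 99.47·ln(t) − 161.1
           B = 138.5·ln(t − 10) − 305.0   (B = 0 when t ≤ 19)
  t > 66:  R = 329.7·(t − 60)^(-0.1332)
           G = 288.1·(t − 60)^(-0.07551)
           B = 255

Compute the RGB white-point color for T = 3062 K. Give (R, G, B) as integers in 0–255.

t = 3062/100 = 30.62; the t ≤ 66 branch applies.
R = 255 by definition for t ≤ 66.
G = 99.47·ln 30.62 − 161.1 = 99.47·3.4217 − 161.1 = 179.252.
B = 138.5·ln(30.62 − 10) − 305.0 = 138.5·ln 20.62 − 305.0 = 138.5·3.0263 − 305.0 = 114.137.
Rounded: (255, 179, 114).

(255, 179, 114)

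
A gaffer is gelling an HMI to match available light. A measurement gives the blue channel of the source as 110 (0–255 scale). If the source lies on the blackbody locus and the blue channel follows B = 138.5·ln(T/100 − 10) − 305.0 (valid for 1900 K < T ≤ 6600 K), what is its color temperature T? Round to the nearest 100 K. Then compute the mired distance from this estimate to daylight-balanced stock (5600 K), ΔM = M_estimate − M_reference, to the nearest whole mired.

+155 mireds

ln(t − 10) = (110 + 305.0) / 138.5 = 2.9964.
t − 10 = e^2.9964 = 20.013, so t = 30.013.
T = 100·t = 3001 K → 3000 K to the nearest 100 K.
M_estimate = 10⁶/3000 = 333.33; M_reference = 10⁶/5600 = 178.57.
ΔM = 333.33 − 178.57 = 154.76 → +155 mireds.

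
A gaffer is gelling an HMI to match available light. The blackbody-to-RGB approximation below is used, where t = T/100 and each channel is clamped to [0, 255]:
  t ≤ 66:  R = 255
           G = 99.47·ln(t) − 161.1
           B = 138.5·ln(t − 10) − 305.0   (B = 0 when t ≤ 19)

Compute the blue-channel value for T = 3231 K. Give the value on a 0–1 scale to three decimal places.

t = 3231/100 = 32.31; the t ≤ 66 branch applies.
B = 138.5·ln(32.31 − 10) − 305.0 = 138.5·ln 22.31 − 305.0 = 138.5·3.1050 − 305.0 = 125.047.
On a 0–1 scale: 125.047/255 = 0.4904 → 0.490.

0.490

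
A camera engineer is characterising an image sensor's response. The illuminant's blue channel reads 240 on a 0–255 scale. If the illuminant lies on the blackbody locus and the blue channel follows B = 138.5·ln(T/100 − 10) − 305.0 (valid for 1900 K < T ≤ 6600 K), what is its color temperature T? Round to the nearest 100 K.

ln(t − 10) = (240 + 305.0) / 138.5 = 3.9350.
t − 10 = e^3.9350 = 51.163, so t = 61.163.
T = 100·t = 6116 K → 6100 K to the nearest 100 K.

6100 K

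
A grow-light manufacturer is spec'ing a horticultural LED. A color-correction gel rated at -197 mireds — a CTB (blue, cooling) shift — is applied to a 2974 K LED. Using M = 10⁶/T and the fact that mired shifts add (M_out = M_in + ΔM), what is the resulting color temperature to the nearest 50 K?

M_in = 10⁶/2974 = 336.25 mireds.
M_out = 336.25 + (-197) = 139.25 mireds.
T_out = 10⁶/139.25 = 7181.5 K → 7200 K.

7200 K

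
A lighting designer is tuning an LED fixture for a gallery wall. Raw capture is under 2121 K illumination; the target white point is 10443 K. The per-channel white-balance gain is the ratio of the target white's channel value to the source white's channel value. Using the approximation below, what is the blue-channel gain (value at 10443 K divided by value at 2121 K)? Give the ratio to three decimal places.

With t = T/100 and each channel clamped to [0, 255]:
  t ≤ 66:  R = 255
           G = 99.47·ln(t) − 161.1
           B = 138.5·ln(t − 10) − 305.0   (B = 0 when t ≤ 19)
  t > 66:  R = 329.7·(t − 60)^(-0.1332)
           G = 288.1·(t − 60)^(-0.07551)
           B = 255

8.578

At 2121 K (t = 21.21):
  B = 138.5·ln(21.21 − 10) − 305.0 = 138.5·ln 11.21 − 305.0 = 138.5·2.4168 − 305.0 = 29.728.
At 10443 K (t = 104.43):
  B = 255 by definition for t > 66.
Gain = 255.000 / 29.728 = 8.5779 → 8.578.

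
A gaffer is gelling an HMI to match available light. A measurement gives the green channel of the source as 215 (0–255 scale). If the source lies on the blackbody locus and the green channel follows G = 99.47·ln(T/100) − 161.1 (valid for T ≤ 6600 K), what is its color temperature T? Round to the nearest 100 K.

4400 K

ln t = (215 + 161.1) / 99.47 = 3.7810.
t = e^3.7810 = 43.862.
T = 100·t = 4386 K → 4400 K to the nearest 100 K.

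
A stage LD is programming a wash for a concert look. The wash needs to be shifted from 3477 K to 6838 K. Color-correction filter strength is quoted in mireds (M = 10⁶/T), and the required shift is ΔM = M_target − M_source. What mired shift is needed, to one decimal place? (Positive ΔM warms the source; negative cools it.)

-141.4 mireds

M_source = 10⁶/3477 = 287.604; M_target = 10⁶/6838 = 146.242.
ΔM = 146.242 − 287.604 = -141.363 → -141.4 mireds, a cooling shift.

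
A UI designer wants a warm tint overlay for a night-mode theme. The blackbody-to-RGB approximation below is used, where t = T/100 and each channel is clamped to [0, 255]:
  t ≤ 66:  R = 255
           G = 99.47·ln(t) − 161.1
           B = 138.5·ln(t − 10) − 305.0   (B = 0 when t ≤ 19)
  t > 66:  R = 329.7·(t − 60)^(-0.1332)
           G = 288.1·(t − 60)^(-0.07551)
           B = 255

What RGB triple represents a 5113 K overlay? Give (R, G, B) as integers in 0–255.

t = 5113/100 = 51.13; the t ≤ 66 branch applies.
R = 255 by definition for t ≤ 66.
G = 99.47·ln 51.13 − 161.1 = 99.47·3.9344 − 161.1 = 230.252.
B = 138.5·ln(51.13 − 10) − 305.0 = 138.5·ln 41.13 − 305.0 = 138.5·3.7167 − 305.0 = 209.768.
Rounded: (255, 230, 210).

(255, 230, 210)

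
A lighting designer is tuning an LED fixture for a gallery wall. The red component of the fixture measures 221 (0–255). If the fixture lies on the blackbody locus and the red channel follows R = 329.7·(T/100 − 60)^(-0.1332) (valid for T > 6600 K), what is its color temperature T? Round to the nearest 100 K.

8000 K

(t − 60)^(-0.1332) = 221/329.7 = 0.67031.
t − 60 = 0.67031^(1/-0.1332) = 0.67031^(-7.508) = 20.149, so t = 80.149.
T = 100·t = 8015 K → 8000 K to the nearest 100 K.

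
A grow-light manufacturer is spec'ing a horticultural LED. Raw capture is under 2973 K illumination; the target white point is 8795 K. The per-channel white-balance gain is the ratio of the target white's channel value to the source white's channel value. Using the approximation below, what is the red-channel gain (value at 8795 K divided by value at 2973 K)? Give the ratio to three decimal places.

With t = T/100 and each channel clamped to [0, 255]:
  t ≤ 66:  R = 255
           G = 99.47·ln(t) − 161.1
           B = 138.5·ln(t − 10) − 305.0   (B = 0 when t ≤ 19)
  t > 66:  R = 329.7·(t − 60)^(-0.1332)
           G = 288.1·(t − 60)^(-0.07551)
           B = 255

0.830

At 2973 K (t = 29.73):
  R = 255 by definition for t ≤ 66.
At 8795 K (t = 87.95):
  R = 329.7·(87.95 − 60)^(-0.1332) = 329.7·27.95^(-0.1332) = 329.7·0.64171 = 211.573.
Gain = 211.573 / 255.000 = 0.8297 → 0.830.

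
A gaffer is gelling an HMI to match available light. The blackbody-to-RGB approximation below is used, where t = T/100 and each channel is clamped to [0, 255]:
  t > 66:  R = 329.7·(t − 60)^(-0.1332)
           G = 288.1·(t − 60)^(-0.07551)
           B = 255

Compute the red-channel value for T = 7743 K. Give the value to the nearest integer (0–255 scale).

225

t = 7743/100 = 77.43; the t > 66 branch applies.
R = 329.7·(77.43 − 60)^(-0.1332) = 329.7·17.43^(-0.1332) = 329.7·0.68338 = 225.309.
Rounded: 225.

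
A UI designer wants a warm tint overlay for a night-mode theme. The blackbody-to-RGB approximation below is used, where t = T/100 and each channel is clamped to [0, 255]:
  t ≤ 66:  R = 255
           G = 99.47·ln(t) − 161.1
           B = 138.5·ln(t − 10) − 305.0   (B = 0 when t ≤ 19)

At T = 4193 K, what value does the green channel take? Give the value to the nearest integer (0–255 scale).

t = 4193/100 = 41.93; the t ≤ 66 branch applies.
G = 99.47·ln 41.93 − 161.1 = 99.47·3.7360 − 161.1 = 210.520.
Rounded: 211.

211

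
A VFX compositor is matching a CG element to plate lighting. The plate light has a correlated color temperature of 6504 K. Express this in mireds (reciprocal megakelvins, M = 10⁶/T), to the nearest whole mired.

M = 10⁶ / 6504 = 153.752 → 154 mireds.

154 mireds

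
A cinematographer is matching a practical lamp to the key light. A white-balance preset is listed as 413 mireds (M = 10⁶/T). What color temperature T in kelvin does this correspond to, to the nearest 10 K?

T = 10⁶ / 413 = 2421.31 K → 2420 K.

2420 K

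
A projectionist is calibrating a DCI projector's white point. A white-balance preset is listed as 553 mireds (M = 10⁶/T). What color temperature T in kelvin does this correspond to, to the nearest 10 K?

T = 10⁶ / 553 = 1808.32 K → 1810 K.

1810 K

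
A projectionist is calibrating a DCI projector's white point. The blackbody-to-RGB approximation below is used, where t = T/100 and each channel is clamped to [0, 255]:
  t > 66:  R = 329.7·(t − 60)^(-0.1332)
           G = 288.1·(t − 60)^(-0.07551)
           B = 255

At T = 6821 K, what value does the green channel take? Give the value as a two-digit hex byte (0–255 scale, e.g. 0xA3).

0xF6

t = 6821/100 = 68.21; the t > 66 branch applies.
G = 288.1·(68.21 − 60)^(-0.07551) = 288.1·8.21^(-0.07551) = 288.1·0.85302 = 245.754.
Rounded: 246; in hex, 0xF6.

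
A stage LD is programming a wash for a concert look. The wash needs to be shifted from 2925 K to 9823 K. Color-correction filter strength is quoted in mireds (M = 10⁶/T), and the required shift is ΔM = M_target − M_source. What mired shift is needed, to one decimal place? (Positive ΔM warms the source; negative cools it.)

M_source = 10⁶/2925 = 341.880; M_target = 10⁶/9823 = 101.802.
ΔM = 101.802 − 341.880 = -240.078 → -240.1 mireds, a cooling shift.

-240.1 mireds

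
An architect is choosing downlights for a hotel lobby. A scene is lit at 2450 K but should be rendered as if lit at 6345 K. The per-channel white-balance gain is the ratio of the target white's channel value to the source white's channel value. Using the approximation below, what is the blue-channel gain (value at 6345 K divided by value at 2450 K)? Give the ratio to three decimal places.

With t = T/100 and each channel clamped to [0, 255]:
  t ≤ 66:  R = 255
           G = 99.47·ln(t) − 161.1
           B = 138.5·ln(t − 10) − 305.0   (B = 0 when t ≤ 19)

At 2450 K (t = 24.5):
  B = 138.5·ln(24.5 − 10) − 305.0 = 138.5·ln 14.5 − 305.0 = 138.5·2.6741 − 305.0 = 65.370.
At 6345 K (t = 63.45):
  B = 138.5·ln(63.45 − 10) − 305.0 = 138.5·ln 53.45 − 305.0 = 138.5·3.9787 − 305.0 = 246.056.
Gain = 246.056 / 65.370 = 3.7641 → 3.764.

3.764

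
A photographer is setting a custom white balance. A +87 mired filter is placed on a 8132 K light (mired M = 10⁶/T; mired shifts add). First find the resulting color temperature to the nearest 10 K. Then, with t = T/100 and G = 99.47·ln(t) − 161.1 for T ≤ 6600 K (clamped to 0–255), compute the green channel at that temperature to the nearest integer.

223

M_in = 10⁶/8132 = 122.97; M_out = 122.97 + (+87) = 209.97.
T_out = 10⁶/209.97 = 4762.6 K → 4760 K; t = 47.6.
G = 99.47·ln 47.6 − 161.1 = 99.47·3.8628 − 161.1 = 223.136.
Rounded: 223.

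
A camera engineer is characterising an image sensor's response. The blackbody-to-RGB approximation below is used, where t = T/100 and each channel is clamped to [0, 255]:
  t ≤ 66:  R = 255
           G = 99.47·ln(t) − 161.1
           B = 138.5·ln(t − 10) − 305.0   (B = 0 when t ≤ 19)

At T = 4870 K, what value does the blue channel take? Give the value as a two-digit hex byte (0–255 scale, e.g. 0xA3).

t = 4870/100 = 48.7; the t ≤ 66 branch applies.
B = 138.5·ln(48.7 − 10) − 305.0 = 138.5·ln 38.7 − 305.0 = 138.5·3.6558 − 305.0 = 201.334.
Rounded: 201; in hex, 0xC9.

0xC9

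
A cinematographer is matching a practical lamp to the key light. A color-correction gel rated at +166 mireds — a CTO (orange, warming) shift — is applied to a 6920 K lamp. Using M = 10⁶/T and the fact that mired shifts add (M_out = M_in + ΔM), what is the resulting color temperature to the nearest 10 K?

3220 K

M_in = 10⁶/6920 = 144.51 mireds.
M_out = 144.51 + (+166) = 310.51 mireds.
T_out = 10⁶/310.51 = 3220.5 K → 3220 K.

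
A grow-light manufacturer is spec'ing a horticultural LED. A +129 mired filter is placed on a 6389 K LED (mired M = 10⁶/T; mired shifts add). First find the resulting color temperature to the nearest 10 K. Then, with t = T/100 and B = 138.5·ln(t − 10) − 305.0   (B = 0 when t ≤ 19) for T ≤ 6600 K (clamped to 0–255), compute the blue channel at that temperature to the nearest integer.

M_in = 10⁶/6389 = 156.52; M_out = 156.52 + (+129) = 285.52.
T_out = 10⁶/285.52 = 3502.4 K → 3500 K; t = 35.
B = 138.5·ln(35 − 10) − 305.0 = 138.5·ln 25 − 305.0 = 138.5·3.2189 − 305.0 = 140.814.
Rounded: 141.

141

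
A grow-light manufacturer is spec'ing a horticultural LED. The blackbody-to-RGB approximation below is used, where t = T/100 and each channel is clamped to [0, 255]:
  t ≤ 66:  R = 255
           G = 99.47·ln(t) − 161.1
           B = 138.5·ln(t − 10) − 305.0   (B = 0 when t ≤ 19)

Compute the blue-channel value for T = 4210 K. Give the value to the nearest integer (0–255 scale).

175

t = 4210/100 = 42.1; the t ≤ 66 branch applies.
B = 138.5·ln(42.1 − 10) − 305.0 = 138.5·ln 32.1 − 305.0 = 138.5·3.4689 − 305.0 = 175.437.
Rounded: 175.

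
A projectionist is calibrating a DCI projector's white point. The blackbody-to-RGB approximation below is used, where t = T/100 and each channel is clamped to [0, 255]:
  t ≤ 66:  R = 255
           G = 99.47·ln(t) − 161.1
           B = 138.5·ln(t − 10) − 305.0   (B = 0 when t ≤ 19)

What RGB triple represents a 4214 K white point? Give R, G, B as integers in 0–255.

R=255, G=211, B=176

t = 4214/100 = 42.14; the t ≤ 66 branch applies.
R = 255 by definition for t ≤ 66.
G = 99.47·ln 42.14 − 161.1 = 99.47·3.7410 − 161.1 = 211.017.
B = 138.5·ln(42.14 − 10) − 305.0 = 138.5·ln 32.14 − 305.0 = 138.5·3.4701 − 305.0 = 175.609.
Rounded: (255, 211, 176).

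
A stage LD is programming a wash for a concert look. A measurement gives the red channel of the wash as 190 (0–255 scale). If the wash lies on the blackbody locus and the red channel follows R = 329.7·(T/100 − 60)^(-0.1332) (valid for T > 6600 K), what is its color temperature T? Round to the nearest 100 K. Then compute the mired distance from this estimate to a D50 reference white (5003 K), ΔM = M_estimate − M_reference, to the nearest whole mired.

-119 mireds

(t − 60)^(-0.1332) = 190/329.7 = 0.57628.
t − 60 = 0.57628^(1/-0.1332) = 0.57628^(-7.508) = 62.667, so t = 122.667.
T = 100·t = 12267 K → 12300 K to the nearest 100 K.
M_estimate = 10⁶/12300 = 81.30; M_reference = 10⁶/5003 = 199.88.
ΔM = 81.30 − 199.88 = -118.58 → -119 mireds.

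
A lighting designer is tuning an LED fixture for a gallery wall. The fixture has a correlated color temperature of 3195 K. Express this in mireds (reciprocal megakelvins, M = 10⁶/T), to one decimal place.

M = 10⁶ / 3195 = 312.989 → 313.0 mireds.

313.0 mireds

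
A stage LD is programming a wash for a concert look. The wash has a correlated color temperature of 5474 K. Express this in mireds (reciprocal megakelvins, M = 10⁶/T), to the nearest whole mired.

M = 10⁶ / 5474 = 182.682 → 183 mireds.

183 mireds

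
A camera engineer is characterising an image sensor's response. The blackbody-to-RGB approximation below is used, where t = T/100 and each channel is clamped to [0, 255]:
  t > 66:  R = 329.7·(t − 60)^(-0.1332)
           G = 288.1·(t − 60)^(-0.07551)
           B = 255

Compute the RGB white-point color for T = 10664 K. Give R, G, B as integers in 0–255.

R=198, G=216, B=255

t = 10664/100 = 106.64; the t > 66 branch applies.
R = 329.7·(106.64 − 60)^(-0.1332) = 329.7·46.64^(-0.1332) = 329.7·0.59941 = 197.624.
G = 288.1·(106.64 − 60)^(-0.07551) = 288.1·46.64^(-0.07551) = 288.1·0.74816 = 215.544.
B = 255 by definition for t > 66.
Rounded: (198, 216, 255).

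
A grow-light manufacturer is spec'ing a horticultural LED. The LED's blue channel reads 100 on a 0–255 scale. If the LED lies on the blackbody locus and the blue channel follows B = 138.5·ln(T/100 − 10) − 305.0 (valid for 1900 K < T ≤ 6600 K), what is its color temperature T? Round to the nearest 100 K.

ln(t − 10) = (100 + 305.0) / 138.5 = 2.9242.
t − 10 = e^2.9242 = 18.619, so t = 28.619.
T = 100·t = 2862 K → 2900 K to the nearest 100 K.

2900 K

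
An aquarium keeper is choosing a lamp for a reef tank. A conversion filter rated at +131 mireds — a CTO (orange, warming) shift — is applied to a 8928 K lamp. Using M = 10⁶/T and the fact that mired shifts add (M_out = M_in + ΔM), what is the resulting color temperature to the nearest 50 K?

M_in = 10⁶/8928 = 112.01 mireds.
M_out = 112.01 + (+131) = 243.01 mireds.
T_out = 10⁶/243.01 = 4115.1 K → 4100 K.

4100 K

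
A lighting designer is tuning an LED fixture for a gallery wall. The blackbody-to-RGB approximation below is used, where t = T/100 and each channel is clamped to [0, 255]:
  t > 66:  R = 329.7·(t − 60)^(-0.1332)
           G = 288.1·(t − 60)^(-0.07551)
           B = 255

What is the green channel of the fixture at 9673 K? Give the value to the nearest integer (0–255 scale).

219

t = 9673/100 = 96.73; the t > 66 branch applies.
G = 288.1·(96.73 − 60)^(-0.07551) = 288.1·36.73^(-0.07551) = 288.1·0.76177 = 219.467.
Rounded: 219.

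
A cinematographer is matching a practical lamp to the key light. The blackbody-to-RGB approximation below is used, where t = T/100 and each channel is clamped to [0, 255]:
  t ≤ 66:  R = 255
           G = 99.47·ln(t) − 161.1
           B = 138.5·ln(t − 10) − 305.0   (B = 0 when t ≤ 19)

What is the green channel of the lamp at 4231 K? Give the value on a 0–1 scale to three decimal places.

t = 4231/100 = 42.31; the t ≤ 66 branch applies.
G = 99.47·ln 42.31 − 161.1 = 99.47·3.7450 − 161.1 = 211.417.
On a 0–1 scale: 211.417/255 = 0.8291 → 0.829.

0.829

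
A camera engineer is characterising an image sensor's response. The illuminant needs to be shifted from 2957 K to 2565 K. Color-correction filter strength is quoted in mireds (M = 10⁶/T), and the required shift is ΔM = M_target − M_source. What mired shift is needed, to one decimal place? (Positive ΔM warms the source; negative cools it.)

+51.7 mireds

M_source = 10⁶/2957 = 338.181; M_target = 10⁶/2565 = 389.864.
ΔM = 389.864 − 338.181 = 51.683 → +51.7 mireds, a warming shift.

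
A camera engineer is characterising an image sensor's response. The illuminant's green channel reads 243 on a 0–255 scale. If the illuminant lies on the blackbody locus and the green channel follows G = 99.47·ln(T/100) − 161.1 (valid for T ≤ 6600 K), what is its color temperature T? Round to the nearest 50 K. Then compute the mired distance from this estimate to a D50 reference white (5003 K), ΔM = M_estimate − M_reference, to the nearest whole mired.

ln t = (243 + 161.1) / 99.47 = 4.0625.
t = e^4.0625 = 58.121.
T = 100·t = 5812 K → 5800 K to the nearest 50 K.
M_estimate = 10⁶/5800 = 172.41; M_reference = 10⁶/5003 = 199.88.
ΔM = 172.41 − 199.88 = -27.47 → -27 mireds.

-27 mireds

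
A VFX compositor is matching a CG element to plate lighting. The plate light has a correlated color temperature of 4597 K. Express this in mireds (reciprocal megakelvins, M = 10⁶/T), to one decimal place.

M = 10⁶ / 4597 = 217.533 → 217.5 mireds.

217.5 mireds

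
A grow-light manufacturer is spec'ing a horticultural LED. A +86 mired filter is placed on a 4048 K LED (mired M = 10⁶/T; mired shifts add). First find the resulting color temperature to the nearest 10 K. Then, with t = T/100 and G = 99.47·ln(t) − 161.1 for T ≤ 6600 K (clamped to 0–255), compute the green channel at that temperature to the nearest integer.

177

M_in = 10⁶/4048 = 247.04; M_out = 247.04 + (+86) = 333.04.
T_out = 10⁶/333.04 = 3002.7 K → 3000 K; t = 30.
G = 99.47·ln 30 − 161.1 = 99.47·3.4012 − 161.1 = 177.217.
Rounded: 177.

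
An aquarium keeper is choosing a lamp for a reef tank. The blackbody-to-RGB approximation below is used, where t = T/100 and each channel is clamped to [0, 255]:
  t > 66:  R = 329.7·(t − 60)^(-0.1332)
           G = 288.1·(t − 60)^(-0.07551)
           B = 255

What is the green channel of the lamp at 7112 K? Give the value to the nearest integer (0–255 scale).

240

t = 7112/100 = 71.12; the t > 66 branch applies.
G = 288.1·(71.12 − 60)^(-0.07551) = 288.1·11.12^(-0.07551) = 288.1·0.83370 = 240.188.
Rounded: 240.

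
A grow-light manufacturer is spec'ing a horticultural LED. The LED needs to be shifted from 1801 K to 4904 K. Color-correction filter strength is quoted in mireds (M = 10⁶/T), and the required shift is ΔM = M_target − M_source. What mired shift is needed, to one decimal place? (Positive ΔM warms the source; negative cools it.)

M_source = 10⁶/1801 = 555.247; M_target = 10⁶/4904 = 203.915.
ΔM = 203.915 − 555.247 = -351.332 → -351.3 mireds, a cooling shift.

-351.3 mireds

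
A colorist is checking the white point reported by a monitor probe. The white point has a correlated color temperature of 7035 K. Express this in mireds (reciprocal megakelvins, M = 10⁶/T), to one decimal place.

142.1 mireds

M = 10⁶ / 7035 = 142.146 → 142.1 mireds.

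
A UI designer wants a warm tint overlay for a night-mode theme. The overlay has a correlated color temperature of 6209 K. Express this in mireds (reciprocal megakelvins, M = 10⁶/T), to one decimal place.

161.1 mireds

M = 10⁶ / 6209 = 161.057 → 161.1 mireds.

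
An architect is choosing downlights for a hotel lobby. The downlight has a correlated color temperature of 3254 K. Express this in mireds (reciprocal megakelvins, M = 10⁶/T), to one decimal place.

307.3 mireds

M = 10⁶ / 3254 = 307.314 → 307.3 mireds.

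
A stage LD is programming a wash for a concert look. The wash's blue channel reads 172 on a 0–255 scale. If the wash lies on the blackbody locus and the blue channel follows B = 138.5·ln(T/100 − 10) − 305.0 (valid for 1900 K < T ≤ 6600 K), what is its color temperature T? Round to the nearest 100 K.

4100 K

ln(t − 10) = (172 + 305.0) / 138.5 = 3.4440.
t − 10 = e^3.4440 = 31.313, so t = 41.313.
T = 100·t = 4131 K → 4100 K to the nearest 100 K.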